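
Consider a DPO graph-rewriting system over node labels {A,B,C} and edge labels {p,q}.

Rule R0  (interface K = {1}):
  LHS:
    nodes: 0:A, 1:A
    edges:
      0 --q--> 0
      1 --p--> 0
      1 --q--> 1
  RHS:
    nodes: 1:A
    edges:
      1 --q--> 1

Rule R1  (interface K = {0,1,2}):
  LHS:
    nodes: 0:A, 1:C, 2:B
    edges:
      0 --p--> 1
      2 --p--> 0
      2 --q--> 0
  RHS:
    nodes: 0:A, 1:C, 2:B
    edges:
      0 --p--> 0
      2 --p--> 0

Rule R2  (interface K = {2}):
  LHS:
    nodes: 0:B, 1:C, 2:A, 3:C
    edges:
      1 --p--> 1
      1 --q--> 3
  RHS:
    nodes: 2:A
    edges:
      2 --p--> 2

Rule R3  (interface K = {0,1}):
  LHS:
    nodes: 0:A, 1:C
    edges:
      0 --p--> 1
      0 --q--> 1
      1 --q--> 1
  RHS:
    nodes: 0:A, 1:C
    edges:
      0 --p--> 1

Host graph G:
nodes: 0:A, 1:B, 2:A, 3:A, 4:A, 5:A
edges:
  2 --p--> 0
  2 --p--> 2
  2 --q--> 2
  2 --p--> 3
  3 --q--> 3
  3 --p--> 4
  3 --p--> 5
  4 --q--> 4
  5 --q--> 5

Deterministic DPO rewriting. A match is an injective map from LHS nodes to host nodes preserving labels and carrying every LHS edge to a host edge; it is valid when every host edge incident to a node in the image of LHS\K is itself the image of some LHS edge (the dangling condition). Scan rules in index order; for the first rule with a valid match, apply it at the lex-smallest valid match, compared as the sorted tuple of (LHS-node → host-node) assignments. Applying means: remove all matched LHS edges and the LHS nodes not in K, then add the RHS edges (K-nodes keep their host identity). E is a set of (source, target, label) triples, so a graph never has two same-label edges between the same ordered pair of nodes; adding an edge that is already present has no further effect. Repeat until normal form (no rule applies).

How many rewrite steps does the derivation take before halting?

Answer: 3

Derivation:
[0] host  ⇒  6 nodes, 9 edges  {2-p->0 2-p->2 2-q->2 2-p->3 3-q->3 3-p->4 3-p->5 4-q->4 5-q->5}
[1] R0 @ {0↦4, 1↦3}  ⇒  5 nodes, 7 edges  {2-p->0 2-p->2 2-q->2 2-p->3 3-q->3 3-p->5 5-q->5}
[2] R0 @ {0↦5, 1↦3}  ⇒  4 nodes, 5 edges  {2-p->0 2-p->2 2-q->2 2-p->3 3-q->3}
[3] R0 @ {0↦3, 1↦2}  ⇒  3 nodes, 3 edges  {2-p->0 2-p->2 2-q->2}
final graph: no rule applies after step 3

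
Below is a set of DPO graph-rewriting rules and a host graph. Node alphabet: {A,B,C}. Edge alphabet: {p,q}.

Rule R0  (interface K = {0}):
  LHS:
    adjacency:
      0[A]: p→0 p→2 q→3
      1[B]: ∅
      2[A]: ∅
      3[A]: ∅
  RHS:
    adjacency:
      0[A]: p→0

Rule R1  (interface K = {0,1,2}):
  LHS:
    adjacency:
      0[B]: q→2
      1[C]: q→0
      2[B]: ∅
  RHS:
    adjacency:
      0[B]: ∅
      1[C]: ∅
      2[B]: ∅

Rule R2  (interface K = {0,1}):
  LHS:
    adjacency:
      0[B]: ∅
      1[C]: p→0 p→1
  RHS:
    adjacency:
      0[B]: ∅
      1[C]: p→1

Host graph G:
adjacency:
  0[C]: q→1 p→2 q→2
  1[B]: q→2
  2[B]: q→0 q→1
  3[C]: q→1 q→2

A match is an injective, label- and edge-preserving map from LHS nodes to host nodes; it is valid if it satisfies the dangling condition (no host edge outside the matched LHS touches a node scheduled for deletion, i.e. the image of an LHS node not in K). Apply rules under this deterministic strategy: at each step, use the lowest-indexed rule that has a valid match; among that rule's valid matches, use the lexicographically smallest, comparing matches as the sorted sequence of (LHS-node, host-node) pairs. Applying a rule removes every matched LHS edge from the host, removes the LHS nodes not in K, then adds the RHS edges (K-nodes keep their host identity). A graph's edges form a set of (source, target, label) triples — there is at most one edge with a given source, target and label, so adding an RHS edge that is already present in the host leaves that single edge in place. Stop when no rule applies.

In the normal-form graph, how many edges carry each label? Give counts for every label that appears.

initial: |V|=4 |E|=8  E = 0-q->1 0-p->2 0-q->2 1-q->2 2-q->0 2-q->1 3-q->1 3-q->2
step 1: apply R1 at {0↦1, 1↦0, 2↦2}  → |V|=4 |E|=6  E = 0-p->2 0-q->2 2-q->0 2-q->1 3-q->1 3-q->2
step 2: apply R1 at {0↦2, 1↦0, 2↦1}  → |V|=4 |E|=4  E = 0-p->2 2-q->0 3-q->1 3-q->2
normal form: no rule applies after step 2
NF edges: [(0, 2, 'p'), (2, 0, 'q'), (3, 1, 'q'), (3, 2, 'q')]

Answer: p:1 q:3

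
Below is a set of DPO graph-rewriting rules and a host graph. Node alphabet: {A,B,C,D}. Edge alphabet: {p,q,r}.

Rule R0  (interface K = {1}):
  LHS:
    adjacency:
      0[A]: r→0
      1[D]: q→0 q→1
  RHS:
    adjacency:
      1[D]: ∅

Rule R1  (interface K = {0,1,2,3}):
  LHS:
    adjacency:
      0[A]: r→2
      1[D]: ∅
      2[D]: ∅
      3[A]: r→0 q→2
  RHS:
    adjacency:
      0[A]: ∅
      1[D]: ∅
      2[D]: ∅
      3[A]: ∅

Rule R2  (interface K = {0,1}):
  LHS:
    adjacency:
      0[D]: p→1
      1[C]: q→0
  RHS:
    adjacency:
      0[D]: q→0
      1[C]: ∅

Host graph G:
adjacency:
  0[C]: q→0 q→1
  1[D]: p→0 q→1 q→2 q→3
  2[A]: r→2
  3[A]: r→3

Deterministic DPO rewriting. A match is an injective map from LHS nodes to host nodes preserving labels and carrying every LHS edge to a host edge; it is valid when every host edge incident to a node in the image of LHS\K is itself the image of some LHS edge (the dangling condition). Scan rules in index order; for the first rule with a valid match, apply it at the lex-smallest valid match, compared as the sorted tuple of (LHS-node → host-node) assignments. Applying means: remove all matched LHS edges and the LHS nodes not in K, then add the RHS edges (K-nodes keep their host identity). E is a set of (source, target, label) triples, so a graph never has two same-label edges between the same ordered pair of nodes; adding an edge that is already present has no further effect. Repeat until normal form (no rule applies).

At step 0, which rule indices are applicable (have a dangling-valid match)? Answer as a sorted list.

R0: 2 valid matches — {0↦2, 1↦1}, {0↦3, 1↦1}
R1: no valid match — LHS pattern not found
R2: 1 valid match — {0↦1, 1↦0}

Answer: [R0,R2]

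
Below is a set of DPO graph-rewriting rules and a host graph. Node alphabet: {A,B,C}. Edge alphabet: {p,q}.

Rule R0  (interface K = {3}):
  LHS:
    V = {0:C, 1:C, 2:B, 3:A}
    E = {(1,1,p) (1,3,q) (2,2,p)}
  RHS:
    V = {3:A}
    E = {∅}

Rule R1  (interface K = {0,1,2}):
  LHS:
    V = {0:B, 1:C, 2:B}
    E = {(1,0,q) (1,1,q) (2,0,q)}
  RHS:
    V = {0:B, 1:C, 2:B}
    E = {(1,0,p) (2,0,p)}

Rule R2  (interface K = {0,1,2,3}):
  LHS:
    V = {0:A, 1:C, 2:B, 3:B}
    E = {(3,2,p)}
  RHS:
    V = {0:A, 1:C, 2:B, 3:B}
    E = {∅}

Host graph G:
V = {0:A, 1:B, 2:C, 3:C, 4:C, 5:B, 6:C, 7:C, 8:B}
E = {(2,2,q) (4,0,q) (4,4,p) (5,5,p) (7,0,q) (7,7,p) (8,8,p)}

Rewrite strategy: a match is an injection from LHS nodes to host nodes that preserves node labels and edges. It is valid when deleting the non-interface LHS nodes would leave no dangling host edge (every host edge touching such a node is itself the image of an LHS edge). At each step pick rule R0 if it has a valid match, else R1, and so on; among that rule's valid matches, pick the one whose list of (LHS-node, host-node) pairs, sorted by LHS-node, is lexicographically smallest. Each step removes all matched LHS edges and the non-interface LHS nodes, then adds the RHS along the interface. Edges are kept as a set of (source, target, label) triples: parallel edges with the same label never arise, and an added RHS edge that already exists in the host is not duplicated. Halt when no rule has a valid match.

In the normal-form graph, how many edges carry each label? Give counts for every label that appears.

Answer: q:1

Derivation:
start.  V:9 E:7  edges: 2-q->2 4-q->0 4-p->4 5-p->5 7-q->0 7-p->7 8-p->8
1. fire R0 via {0↦3, 1↦4, 2↦5, 3↦0}  →  V:6 E:4  edges: 2-q->2 7-q->0 7-p->7 8-p->8
2. fire R0 via {0↦6, 1↦7, 2↦8, 3↦0}  →  V:3 E:1  edges: 2-q->2
final graph: no rule applies after step 2
NF edges: [(2, 2, 'q')]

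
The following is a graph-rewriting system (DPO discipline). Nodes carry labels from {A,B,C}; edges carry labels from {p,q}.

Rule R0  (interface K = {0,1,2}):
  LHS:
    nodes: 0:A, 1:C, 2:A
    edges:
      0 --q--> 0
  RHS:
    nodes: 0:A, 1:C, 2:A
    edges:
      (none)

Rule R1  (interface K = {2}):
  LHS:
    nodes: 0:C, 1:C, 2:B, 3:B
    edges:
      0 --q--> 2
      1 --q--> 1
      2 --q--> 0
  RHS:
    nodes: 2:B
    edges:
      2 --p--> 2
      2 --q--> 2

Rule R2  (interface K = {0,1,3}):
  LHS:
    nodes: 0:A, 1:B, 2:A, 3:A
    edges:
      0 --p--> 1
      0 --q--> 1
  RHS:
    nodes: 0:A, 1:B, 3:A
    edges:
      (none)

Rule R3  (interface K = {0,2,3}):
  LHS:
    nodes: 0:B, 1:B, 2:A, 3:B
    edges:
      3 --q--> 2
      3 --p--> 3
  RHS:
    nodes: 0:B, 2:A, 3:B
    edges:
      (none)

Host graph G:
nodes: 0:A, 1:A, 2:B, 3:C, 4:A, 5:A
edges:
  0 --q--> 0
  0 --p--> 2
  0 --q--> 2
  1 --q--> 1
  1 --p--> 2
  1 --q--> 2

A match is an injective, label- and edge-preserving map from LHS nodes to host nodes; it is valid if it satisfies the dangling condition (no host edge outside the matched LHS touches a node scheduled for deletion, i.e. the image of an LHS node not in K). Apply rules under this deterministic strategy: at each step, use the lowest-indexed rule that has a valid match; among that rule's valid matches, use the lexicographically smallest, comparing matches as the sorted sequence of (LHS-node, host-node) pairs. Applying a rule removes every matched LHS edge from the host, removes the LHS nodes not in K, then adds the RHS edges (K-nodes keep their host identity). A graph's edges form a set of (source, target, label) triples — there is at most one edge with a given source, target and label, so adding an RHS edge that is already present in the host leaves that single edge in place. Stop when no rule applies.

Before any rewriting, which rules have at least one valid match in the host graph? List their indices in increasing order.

Answer: [R0,R2]

Rewrite trace:
R0: 6 valid matches — {0↦0, 1↦3, 2↦1}, {0↦0, 1↦3, 2↦4}, {0↦0, 1↦3, 2↦5} (+3 more)
R1: no valid match — LHS pattern not found
R2: 8 valid matches — {0↦0, 1↦2, 2↦4, 3↦1}, {0↦0, 1↦2, 2↦4, 3↦5}, {0↦0, 1↦2, 2↦5, 3↦1} (+5 more)
R3: no valid match — LHS pattern not found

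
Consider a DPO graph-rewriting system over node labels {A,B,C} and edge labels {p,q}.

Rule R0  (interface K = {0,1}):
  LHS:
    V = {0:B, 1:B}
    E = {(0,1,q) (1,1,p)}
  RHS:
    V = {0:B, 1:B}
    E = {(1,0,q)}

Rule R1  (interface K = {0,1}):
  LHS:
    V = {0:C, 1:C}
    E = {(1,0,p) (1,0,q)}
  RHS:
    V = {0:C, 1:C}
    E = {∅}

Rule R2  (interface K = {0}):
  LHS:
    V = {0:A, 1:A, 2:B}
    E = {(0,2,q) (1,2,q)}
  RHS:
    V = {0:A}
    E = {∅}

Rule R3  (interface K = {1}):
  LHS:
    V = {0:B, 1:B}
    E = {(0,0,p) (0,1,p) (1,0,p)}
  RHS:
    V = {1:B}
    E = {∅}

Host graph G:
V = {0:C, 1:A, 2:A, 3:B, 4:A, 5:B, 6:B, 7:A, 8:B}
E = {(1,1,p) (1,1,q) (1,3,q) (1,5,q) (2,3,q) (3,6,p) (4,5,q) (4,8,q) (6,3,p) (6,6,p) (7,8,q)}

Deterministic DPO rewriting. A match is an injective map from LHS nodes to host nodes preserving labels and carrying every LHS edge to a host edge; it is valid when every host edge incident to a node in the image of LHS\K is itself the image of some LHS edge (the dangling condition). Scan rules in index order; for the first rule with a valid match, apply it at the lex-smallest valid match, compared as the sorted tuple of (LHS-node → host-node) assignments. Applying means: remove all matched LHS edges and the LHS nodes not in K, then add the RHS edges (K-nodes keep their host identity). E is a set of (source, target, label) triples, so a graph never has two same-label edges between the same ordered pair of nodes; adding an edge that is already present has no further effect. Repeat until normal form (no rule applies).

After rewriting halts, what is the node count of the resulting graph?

[0] host  ⇒  9 nodes, 11 edges  {1-p->1 1-q->1 1-q->3 1-q->5 2-q->3 3-p->6 4-q->5 4-q->8 6-p->3 6-p->6 7-q->8}
[1] R2 @ {0↦4, 1↦7, 2↦8}  ⇒  7 nodes, 9 edges  {1-p->1 1-q->1 1-q->3 1-q->5 2-q->3 3-p->6 4-q->5 6-p->3 6-p->6}
[2] R2 @ {0↦1, 1↦4, 2↦5}  ⇒  5 nodes, 7 edges  {1-p->1 1-q->1 1-q->3 2-q->3 3-p->6 6-p->3 6-p->6}
[3] R3 @ {0↦6, 1↦3}  ⇒  4 nodes, 4 edges  {1-p->1 1-q->1 1-q->3 2-q->3}
[4] R2 @ {0↦1, 1↦2, 2↦3}  ⇒  2 nodes, 2 edges  {1-p->1 1-q->1}
halt: no rule applies after step 4
NF nodes: {0:C, 1:A}

Answer: 2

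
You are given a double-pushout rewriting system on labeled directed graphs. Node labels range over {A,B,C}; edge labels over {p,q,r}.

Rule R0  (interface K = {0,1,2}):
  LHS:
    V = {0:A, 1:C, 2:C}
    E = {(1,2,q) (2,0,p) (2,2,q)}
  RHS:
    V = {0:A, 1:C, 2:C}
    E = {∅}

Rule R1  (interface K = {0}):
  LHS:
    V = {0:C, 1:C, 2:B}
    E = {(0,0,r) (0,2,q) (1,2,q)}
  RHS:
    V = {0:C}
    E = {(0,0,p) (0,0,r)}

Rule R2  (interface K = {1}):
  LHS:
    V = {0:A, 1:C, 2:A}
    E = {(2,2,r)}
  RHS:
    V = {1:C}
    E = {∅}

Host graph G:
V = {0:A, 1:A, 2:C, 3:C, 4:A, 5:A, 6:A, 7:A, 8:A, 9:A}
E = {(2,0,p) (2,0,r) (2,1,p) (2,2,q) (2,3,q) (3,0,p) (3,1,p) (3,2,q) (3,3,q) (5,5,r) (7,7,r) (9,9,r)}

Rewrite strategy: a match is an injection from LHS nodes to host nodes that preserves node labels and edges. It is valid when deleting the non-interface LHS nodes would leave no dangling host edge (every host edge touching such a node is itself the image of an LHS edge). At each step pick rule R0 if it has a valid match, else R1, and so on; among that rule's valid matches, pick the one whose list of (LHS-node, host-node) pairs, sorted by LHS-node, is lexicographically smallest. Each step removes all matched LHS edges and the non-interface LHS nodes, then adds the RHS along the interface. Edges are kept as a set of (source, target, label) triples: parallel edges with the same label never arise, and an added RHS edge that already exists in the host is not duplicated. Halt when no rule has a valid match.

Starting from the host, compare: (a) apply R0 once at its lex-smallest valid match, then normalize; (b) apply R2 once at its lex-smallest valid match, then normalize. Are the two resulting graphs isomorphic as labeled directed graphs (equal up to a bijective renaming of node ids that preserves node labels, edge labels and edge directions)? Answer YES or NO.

Answer: YES

Rewrite trace:
branch R0-first: apply at {0↦0, 1↦2, 2↦3} → |E|=9, then 4 more step(s) → NF |V|=4 |E|=3 V={0:A, 1:A, 2:C, 3:C} E=2-r->0 2-p->1 3-p->1
branch R2-first: apply at {0↦4, 1↦2, 2↦5} → |E|=11, then 4 more step(s) → NF |V|=4 |E|=3 V={0:A, 1:A, 2:C, 3:C} E=2-r->0 2-p->1 3-p->1
graphs isomorphic (equal up to label-preserving node renaming)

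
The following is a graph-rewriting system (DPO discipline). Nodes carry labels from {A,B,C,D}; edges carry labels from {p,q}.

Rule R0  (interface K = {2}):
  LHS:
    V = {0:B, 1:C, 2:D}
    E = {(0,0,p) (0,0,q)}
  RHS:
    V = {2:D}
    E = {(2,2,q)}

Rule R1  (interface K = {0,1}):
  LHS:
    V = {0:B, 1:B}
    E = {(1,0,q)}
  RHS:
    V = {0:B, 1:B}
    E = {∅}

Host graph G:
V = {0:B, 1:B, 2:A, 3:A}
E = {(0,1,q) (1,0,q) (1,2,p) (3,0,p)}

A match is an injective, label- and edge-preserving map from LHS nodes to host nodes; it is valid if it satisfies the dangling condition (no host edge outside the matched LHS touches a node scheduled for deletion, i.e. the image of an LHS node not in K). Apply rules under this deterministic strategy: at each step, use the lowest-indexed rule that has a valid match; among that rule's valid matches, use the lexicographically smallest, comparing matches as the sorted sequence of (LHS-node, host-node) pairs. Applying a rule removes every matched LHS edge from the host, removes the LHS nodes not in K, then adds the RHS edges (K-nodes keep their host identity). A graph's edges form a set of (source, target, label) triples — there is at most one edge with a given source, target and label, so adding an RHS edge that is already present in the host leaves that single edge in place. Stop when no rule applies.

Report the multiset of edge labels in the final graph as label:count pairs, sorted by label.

start.  V:4 E:4  edges: 0-q->1 1-q->0 1-p->2 3-p->0
1. fire R1 via {0↦0, 1↦1}  →  V:4 E:3  edges: 0-q->1 1-p->2 3-p->0
2. fire R1 via {0↦1, 1↦0}  →  V:4 E:2  edges: 1-p->2 3-p->0
normal form: no rule applies after step 2
NF edges: [(1, 2, 'p'), (3, 0, 'p')]

Answer: p:2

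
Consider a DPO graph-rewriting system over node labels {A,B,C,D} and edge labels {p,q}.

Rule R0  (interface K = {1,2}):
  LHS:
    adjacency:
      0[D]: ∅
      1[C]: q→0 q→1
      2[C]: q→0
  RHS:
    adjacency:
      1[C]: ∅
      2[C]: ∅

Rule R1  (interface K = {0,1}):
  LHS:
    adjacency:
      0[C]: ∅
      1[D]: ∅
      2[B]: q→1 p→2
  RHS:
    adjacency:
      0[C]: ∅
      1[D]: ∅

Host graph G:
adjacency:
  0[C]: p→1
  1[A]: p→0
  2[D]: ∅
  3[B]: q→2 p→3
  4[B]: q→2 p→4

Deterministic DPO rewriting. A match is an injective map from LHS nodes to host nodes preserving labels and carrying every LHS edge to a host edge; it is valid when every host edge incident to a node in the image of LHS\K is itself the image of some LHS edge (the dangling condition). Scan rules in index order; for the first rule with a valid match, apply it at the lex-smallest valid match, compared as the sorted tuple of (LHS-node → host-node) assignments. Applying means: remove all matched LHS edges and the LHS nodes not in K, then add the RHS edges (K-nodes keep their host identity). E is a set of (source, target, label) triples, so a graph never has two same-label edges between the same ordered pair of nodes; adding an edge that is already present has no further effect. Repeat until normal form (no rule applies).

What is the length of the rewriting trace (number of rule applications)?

initial: |V|=5 |E|=6  E = 0-p->1 1-p->0 3-q->2 3-p->3 4-q->2 4-p->4
step 1: apply R1 at {0↦0, 1↦2, 2↦3}  → |V|=4 |E|=4  E = 0-p->1 1-p->0 4-q->2 4-p->4
step 2: apply R1 at {0↦0, 1↦2, 2↦4}  → |V|=3 |E|=2  E = 0-p->1 1-p->0
normal form: no rule applies after step 2

Answer: 2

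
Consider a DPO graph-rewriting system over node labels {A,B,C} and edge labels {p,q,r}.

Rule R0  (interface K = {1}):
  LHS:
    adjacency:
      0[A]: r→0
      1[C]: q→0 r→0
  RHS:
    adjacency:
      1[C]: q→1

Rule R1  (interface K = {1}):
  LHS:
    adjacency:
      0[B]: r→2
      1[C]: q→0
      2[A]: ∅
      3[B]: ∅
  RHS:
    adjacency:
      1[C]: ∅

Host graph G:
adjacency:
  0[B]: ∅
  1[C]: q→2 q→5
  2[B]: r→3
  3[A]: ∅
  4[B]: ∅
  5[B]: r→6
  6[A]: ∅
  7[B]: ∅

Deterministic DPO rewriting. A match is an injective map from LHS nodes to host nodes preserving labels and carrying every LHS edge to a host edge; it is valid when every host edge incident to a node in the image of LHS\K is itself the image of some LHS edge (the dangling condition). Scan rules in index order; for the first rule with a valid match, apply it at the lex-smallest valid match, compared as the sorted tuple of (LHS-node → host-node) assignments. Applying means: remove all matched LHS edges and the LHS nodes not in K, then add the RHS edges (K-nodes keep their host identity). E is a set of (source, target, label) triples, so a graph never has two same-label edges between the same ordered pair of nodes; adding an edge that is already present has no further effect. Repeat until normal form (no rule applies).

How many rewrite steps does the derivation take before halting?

[0] host  ⇒  8 nodes, 4 edges  {1-q->2 1-q->5 2-r->3 5-r->6}
[1] R1 @ {0↦2, 1↦1, 2↦3, 3↦0}  ⇒  5 nodes, 2 edges  {1-q->5 5-r->6}
[2] R1 @ {0↦5, 1↦1, 2↦6, 3↦4}  ⇒  2 nodes, 0 edges  {∅}
final graph: no rule applies after step 2

Answer: 2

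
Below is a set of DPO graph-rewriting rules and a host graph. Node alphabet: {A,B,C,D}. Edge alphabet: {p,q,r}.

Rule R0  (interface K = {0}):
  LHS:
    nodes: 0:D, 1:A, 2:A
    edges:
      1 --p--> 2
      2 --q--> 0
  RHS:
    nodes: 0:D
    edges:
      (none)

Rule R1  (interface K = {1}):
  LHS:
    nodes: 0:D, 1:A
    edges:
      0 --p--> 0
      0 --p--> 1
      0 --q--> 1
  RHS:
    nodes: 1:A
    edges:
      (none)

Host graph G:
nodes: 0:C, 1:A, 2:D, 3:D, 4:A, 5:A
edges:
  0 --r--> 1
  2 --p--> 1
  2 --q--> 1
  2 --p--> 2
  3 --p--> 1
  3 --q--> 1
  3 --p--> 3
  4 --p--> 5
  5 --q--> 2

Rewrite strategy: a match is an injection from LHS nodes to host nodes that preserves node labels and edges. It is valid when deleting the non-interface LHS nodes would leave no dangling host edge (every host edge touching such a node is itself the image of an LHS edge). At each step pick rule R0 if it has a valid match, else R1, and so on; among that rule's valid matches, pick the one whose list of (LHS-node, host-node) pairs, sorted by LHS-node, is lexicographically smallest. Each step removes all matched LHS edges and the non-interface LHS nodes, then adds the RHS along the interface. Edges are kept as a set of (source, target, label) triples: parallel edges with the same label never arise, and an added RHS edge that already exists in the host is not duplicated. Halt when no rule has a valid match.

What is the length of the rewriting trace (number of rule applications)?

[0] host  ⇒  6 nodes, 9 edges  {0-r->1 2-p->1 2-q->1 2-p->2 3-p->1 3-q->1 3-p->3 4-p->5 5-q->2}
[1] R0 @ {0↦2, 1↦4, 2↦5}  ⇒  4 nodes, 7 edges  {0-r->1 2-p->1 2-q->1 2-p->2 3-p->1 3-q->1 3-p->3}
[2] R1 @ {0↦2, 1↦1}  ⇒  3 nodes, 4 edges  {0-r->1 3-p->1 3-q->1 3-p->3}
[3] R1 @ {0↦3, 1↦1}  ⇒  2 nodes, 1 edges  {0-r->1}
normal form: no rule applies after step 3

Answer: 3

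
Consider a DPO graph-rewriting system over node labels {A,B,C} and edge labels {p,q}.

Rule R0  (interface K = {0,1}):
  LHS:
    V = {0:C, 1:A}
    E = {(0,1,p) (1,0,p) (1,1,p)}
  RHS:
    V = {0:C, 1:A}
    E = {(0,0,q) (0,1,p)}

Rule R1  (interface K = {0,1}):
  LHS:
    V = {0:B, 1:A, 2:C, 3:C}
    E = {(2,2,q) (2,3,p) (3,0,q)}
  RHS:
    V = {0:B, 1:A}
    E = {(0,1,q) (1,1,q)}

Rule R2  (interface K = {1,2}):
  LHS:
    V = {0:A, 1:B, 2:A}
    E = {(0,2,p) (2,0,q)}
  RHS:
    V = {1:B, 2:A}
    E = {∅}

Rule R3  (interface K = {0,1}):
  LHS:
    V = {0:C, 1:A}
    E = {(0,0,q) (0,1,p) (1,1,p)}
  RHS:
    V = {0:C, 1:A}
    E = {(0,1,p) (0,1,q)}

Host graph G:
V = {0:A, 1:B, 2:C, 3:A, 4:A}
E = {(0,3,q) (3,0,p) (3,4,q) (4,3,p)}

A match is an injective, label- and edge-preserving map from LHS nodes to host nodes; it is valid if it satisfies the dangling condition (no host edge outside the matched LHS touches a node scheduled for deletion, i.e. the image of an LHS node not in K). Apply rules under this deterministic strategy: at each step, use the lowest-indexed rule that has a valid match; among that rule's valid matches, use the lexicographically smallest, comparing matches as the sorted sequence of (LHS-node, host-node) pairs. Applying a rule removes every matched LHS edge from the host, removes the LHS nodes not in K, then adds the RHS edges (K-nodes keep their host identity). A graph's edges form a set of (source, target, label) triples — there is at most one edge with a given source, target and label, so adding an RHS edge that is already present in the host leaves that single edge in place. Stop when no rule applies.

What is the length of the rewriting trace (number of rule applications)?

Answer: 2

Derivation:
[0] host  ⇒  5 nodes, 4 edges  {0-q->3 3-p->0 3-q->4 4-p->3}
[1] R2 @ {0↦4, 1↦1, 2↦3}  ⇒  4 nodes, 2 edges  {0-q->3 3-p->0}
[2] R2 @ {0↦3, 1↦1, 2↦0}  ⇒  3 nodes, 0 edges  {∅}
normal form: no rule applies after step 2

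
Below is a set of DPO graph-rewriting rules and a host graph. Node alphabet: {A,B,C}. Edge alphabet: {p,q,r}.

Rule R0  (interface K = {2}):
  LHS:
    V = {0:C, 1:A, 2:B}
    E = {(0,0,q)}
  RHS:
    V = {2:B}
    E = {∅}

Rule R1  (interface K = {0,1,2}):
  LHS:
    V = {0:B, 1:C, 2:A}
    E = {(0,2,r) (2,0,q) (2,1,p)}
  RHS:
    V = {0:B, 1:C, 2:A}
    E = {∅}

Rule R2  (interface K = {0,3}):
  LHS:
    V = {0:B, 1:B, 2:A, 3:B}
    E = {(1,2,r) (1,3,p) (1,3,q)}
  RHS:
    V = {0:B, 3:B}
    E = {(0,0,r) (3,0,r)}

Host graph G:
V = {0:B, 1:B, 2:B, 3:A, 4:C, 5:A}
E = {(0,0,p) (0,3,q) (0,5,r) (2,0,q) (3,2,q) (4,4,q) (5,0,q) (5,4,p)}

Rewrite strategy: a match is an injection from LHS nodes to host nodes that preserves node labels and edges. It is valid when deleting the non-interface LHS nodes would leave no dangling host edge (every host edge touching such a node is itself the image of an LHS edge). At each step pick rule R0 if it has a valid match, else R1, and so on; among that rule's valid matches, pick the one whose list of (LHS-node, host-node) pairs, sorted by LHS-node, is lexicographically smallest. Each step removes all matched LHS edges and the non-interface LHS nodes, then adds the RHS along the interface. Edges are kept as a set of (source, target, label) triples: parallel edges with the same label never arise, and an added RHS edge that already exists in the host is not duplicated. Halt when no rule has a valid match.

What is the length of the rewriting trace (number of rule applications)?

Answer: 2

Steps:
start.  V:6 E:8  edges: 0-p->0 0-q->3 0-r->5 2-q->0 3-q->2 4-q->4 5-q->0 5-p->4
1. fire R1 via {0↦0, 1↦4, 2↦5}  →  V:6 E:5  edges: 0-p->0 0-q->3 2-q->0 3-q->2 4-q->4
2. fire R0 via {0↦4, 1↦5, 2↦0}  →  V:4 E:4  edges: 0-p->0 0-q->3 2-q->0 3-q->2
final graph: no rule applies after step 2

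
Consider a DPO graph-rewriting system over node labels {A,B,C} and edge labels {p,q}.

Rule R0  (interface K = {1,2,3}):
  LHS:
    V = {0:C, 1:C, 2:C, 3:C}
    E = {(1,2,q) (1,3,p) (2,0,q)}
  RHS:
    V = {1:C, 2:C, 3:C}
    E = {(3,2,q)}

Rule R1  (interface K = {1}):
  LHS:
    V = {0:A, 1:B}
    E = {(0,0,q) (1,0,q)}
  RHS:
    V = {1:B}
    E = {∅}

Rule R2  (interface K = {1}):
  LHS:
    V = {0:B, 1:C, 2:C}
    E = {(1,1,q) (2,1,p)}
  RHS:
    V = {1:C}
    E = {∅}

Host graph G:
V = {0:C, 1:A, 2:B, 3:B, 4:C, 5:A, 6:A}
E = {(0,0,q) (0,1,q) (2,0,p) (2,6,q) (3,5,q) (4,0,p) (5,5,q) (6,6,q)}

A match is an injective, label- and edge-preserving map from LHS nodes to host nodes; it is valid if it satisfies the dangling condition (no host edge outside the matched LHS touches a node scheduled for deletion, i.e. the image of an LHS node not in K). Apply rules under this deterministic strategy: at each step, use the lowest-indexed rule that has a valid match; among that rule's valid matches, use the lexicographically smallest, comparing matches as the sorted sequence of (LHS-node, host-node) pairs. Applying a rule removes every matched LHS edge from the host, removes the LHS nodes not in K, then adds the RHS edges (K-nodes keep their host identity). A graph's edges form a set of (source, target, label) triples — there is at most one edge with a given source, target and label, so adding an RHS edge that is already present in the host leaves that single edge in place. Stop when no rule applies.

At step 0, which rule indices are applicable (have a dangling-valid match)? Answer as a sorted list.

Answer: [R1]

Derivation:
R0: no valid match — LHS pattern not found
R1: 2 valid matches — {0↦5, 1↦3}, {0↦6, 1↦2}
R2: no valid match — 2 raw matches, all fail dangling condition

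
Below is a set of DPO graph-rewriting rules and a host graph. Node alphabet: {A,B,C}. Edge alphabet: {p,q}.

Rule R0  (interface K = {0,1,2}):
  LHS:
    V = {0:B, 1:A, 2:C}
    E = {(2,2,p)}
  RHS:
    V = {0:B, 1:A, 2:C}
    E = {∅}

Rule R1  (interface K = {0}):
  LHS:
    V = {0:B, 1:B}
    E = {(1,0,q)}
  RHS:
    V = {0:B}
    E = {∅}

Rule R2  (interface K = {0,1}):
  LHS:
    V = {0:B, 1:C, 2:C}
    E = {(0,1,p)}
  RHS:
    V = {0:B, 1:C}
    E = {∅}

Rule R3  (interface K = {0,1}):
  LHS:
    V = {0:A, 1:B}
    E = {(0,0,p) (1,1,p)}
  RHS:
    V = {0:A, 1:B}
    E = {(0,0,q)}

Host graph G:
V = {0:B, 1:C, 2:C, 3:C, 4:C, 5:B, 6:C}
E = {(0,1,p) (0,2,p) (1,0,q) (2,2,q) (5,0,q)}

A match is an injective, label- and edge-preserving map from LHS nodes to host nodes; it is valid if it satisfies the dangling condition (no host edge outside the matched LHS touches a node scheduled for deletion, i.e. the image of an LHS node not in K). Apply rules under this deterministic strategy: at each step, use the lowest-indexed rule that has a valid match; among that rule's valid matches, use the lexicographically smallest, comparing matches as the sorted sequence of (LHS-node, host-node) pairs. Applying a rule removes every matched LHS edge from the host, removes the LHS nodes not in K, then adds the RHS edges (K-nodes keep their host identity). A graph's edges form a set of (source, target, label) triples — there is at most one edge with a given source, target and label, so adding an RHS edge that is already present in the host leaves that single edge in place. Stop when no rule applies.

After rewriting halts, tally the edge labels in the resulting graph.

initial: |V|=7 |E|=5  E = 0-p->1 0-p->2 1-q->0 2-q->2 5-q->0
step 1: apply R1 at {0↦0, 1↦5}  → |V|=6 |E|=4  E = 0-p->1 0-p->2 1-q->0 2-q->2
step 2: apply R2 at {0↦0, 1↦1, 2↦3}  → |V|=5 |E|=3  E = 0-p->2 1-q->0 2-q->2
step 3: apply R2 at {0↦0, 1↦2, 2↦4}  → |V|=4 |E|=2  E = 1-q->0 2-q->2
halt: no rule applies after step 3
NF edges: [(1, 0, 'q'), (2, 2, 'q')]

Answer: q:2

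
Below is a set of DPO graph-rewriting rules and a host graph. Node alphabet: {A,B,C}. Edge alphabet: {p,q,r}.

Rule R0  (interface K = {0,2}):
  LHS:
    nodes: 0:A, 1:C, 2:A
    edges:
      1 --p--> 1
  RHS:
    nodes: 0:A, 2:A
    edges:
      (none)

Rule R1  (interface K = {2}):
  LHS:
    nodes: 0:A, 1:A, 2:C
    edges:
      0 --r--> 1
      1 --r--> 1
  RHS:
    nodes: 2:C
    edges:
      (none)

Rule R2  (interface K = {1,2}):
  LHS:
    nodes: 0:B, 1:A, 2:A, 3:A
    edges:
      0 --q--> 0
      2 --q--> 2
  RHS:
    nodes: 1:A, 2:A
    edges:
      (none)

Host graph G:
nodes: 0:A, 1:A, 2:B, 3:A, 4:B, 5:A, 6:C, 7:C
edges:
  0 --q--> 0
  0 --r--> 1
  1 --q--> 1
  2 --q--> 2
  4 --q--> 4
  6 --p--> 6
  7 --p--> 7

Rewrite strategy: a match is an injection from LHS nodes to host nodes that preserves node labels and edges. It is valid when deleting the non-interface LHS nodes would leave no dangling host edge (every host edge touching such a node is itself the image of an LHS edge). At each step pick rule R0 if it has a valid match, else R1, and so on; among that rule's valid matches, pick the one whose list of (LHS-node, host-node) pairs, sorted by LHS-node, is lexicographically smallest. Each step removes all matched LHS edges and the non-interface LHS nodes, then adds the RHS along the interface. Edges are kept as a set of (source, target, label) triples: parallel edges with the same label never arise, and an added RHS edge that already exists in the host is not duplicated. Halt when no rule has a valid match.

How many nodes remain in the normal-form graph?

Answer: 2

Derivation:
start.  V:8 E:7  edges: 0-q->0 0-r->1 1-q->1 2-q->2 4-q->4 6-p->6 7-p->7
1. fire R0 via {0↦0, 1↦6, 2↦1}  →  V:7 E:6  edges: 0-q->0 0-r->1 1-q->1 2-q->2 4-q->4 7-p->7
2. fire R0 via {0↦0, 1↦7, 2↦1}  →  V:6 E:5  edges: 0-q->0 0-r->1 1-q->1 2-q->2 4-q->4
3. fire R2 via {0↦2, 1↦0, 2↦1, 3↦3}  →  V:4 E:3  edges: 0-q->0 0-r->1 4-q->4
4. fire R2 via {0↦4, 1↦1, 2↦0, 3↦5}  →  V:2 E:1  edges: 0-r->1
final graph: no rule applies after step 4
NF nodes: {0:A, 1:A}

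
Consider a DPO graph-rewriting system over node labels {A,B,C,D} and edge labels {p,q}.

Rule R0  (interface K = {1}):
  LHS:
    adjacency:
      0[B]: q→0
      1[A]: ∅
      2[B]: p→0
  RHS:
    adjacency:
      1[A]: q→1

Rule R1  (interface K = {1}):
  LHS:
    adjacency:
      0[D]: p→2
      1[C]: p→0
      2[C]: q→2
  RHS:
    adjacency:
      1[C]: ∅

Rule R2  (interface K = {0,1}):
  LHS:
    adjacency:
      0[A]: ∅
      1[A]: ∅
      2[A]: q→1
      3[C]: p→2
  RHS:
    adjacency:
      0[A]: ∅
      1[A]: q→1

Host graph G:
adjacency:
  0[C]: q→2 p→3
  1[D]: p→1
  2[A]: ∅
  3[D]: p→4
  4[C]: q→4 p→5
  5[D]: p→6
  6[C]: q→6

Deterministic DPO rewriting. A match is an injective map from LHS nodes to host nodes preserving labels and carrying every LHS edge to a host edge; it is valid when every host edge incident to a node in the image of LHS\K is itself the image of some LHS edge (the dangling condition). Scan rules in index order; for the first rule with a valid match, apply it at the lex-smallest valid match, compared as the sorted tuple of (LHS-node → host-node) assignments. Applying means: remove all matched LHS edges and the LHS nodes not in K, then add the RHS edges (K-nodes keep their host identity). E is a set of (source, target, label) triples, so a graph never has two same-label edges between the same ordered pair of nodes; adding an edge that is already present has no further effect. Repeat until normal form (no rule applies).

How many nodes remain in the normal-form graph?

Answer: 3

Steps:
initial: |V|=7 |E|=8  E = 0-q->2 0-p->3 1-p->1 3-p->4 4-q->4 4-p->5 5-p->6 6-q->6
step 1: apply R1 at {0↦5, 1↦4, 2↦6}  → |V|=5 |E|=5  E = 0-q->2 0-p->3 1-p->1 3-p->4 4-q->4
step 2: apply R1 at {0↦3, 1↦0, 2↦4}  → |V|=3 |E|=2  E = 0-q->2 1-p->1
normal form: no rule applies after step 2
NF nodes: {0:C, 1:D, 2:A}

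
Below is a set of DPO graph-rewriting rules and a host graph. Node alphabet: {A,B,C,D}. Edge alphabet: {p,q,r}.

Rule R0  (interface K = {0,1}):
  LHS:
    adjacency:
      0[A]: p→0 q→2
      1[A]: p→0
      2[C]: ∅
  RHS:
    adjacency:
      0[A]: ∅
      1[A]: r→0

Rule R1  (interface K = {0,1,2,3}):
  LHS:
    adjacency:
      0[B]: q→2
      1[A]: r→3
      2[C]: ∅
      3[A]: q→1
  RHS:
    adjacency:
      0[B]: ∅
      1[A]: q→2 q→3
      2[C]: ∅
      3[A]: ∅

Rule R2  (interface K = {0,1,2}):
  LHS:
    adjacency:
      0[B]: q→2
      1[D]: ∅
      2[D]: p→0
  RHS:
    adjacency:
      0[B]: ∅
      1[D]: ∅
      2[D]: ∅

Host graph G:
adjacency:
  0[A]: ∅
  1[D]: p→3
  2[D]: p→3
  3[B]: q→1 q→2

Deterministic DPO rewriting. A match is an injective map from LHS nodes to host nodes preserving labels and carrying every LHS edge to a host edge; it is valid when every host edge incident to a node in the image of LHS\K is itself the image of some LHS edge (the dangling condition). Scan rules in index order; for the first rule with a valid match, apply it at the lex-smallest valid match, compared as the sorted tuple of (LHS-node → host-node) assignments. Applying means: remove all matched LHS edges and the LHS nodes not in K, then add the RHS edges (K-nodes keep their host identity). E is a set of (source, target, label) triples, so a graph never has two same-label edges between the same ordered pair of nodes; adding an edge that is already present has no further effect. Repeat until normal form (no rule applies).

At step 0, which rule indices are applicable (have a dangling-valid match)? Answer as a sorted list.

R0: no valid match — LHS pattern not found
R1: no valid match — LHS pattern not found
R2: 2 valid matches — {0↦3, 1↦1, 2↦2}, {0↦3, 1↦2, 2↦1}

Answer: [R2]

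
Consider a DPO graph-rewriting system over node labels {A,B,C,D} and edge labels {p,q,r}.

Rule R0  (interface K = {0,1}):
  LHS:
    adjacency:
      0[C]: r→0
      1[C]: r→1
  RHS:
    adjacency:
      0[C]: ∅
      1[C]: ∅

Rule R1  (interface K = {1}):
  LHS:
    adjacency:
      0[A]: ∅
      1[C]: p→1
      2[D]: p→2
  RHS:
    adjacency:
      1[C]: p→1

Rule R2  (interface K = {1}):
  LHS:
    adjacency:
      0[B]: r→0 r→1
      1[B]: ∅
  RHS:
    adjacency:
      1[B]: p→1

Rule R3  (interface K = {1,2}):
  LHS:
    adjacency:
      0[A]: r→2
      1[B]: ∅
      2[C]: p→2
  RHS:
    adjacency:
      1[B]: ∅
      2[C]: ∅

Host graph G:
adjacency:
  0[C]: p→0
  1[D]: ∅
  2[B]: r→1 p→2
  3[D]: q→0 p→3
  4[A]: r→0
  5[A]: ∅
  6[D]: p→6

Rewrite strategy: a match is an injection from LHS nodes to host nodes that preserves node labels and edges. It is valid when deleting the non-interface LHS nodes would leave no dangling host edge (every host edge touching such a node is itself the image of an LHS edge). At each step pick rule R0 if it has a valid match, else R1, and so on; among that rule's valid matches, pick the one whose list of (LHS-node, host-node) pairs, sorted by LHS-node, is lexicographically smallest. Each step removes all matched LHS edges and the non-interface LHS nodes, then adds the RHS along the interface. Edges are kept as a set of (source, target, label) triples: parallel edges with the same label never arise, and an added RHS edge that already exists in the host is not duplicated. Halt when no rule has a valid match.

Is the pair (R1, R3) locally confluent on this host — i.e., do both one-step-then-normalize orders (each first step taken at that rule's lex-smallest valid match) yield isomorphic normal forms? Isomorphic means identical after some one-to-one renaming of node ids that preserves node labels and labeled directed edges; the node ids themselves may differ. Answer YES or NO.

Answer: NO

Steps:
branch R1-first: apply at {0↦5, 1↦0, 2↦6} → |E|=6, then 1 more step(s) → NF |V|=4 |E|=4 V={0:C, 1:D, 2:B, 3:D} E=2-r->1 2-p->2 3-q->0 3-p->3
branch R3-first: apply at {0↦4, 1↦2, 2↦0} → |E|=5, then 0 more step(s) → NF |V|=6 |E|=5 V={0:C, 1:D, 2:B, 3:D, 5:A, 6:D} E=2-r->1 2-p->2 3-q->0 3-p->3 6-p->6
graphs not isomorphic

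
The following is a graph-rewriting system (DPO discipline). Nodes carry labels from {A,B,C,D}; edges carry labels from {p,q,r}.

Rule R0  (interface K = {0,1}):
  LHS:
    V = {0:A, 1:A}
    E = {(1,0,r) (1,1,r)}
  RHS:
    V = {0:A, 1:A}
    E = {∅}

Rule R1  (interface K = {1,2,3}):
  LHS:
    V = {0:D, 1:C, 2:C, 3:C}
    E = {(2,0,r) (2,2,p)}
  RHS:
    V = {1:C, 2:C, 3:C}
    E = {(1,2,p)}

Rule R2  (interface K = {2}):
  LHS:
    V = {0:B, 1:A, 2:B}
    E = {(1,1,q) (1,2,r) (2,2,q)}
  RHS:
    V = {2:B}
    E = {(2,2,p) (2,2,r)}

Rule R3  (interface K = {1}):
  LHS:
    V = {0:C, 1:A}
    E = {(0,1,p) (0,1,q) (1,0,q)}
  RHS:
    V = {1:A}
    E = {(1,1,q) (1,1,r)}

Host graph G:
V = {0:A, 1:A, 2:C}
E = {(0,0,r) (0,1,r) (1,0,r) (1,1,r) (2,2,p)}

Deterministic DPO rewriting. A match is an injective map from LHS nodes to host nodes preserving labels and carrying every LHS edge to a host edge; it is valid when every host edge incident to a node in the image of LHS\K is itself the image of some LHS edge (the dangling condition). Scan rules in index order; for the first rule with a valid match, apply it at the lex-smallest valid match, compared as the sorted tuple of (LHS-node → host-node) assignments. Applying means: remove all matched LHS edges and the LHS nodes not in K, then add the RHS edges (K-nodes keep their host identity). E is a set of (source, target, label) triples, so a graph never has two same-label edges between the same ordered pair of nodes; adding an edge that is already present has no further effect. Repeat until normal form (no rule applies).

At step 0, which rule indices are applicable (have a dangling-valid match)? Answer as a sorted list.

R0: 2 valid matches — {0↦0, 1↦1}, {0↦1, 1↦0}
R1: no valid match — LHS pattern not found
R2: no valid match — LHS pattern not found
R3: no valid match — LHS pattern not found

Answer: [R0]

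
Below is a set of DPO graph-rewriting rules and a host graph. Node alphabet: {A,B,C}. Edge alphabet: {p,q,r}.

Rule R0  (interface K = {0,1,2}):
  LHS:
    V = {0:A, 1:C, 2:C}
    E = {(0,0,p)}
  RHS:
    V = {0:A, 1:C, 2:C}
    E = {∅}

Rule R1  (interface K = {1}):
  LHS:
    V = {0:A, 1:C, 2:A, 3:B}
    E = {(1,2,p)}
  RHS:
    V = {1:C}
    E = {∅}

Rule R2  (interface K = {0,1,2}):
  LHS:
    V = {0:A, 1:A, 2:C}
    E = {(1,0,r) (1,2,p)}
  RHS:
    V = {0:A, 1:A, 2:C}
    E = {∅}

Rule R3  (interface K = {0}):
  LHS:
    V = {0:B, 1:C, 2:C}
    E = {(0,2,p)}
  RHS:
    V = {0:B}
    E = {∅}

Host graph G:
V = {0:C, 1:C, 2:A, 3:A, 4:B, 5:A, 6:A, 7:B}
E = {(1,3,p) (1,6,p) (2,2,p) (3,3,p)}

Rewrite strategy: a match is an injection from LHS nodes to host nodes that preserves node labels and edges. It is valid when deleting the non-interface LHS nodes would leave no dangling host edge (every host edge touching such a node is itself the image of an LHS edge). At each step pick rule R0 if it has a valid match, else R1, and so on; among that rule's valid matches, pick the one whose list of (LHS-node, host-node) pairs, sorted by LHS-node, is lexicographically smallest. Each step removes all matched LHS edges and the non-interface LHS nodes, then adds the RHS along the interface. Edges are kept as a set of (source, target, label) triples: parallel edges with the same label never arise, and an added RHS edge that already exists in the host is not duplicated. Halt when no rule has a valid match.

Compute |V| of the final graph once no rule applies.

Answer: 2

Steps:
start.  V:8 E:4  edges: 1-p->3 1-p->6 2-p->2 3-p->3
1. fire R0 via {0↦2, 1↦0, 2↦1}  →  V:8 E:3  edges: 1-p->3 1-p->6 3-p->3
2. fire R0 via {0↦3, 1↦0, 2↦1}  →  V:8 E:2  edges: 1-p->3 1-p->6
3. fire R1 via {0↦2, 1↦1, 2↦3, 3↦4}  →  V:5 E:1  edges: 1-p->6
4. fire R1 via {0↦5, 1↦1, 2↦6, 3↦7}  →  V:2 E:0  edges: ∅
normal form: no rule applies after step 4
NF nodes: {0:C, 1:C}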